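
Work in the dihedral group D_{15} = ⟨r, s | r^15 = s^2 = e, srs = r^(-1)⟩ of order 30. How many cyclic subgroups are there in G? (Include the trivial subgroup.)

A cyclic subgroup of order d is generated by each of its φ(d) elements of order d, so the cyclic subgroups of order d number (#elements of order d)/φ(d).
Cyclic subgroups by order — order 1: 1; order 2: 15; order 3: 1; order 5: 1; order 15: 1.
Total: 19.

19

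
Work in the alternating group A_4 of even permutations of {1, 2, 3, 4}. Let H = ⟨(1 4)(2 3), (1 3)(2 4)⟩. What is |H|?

4

|⟨(1 4)(2 3)⟩| = 2 and |⟨(1 3)(2 4)⟩| = 2, so |H| is a multiple of lcm(2, 2) = 2 and divides |G| = 12.
Closing under the operation: H = {e, (1 2)(3 4), (1 3)(2 4), (1 4)(2 3)}, so |H| = 4.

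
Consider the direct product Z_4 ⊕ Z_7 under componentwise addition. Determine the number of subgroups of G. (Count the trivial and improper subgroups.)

|G| = 28, so by Lagrange every subgroup order divides 28. Divisors: 1, 2, 4, 7, 14, 28.
Subgroups by order — order 1: 1; order 2: 1; order 4: 1; order 7: 1; order 14: 1; order 28: 1.
Total: 1 + 1 + 1 + 1 + 1 + 1 = 6.

6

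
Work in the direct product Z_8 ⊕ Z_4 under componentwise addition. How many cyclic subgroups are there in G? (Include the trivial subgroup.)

14

A cyclic subgroup of order d is generated by each of its φ(d) elements of order d, so the cyclic subgroups of order d number (#elements of order d)/φ(d).
Cyclic subgroups by order — order 1: 1; order 2: 3; order 4: 6; order 8: 4.
Total: 14.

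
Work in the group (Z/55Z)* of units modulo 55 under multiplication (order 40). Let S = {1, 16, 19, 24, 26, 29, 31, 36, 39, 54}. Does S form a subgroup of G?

|S| = 10 divides |G| = 40, consistent with Lagrange.
S contains the identity, every element's inverse is in S, and S is closed under ·: it is a subgroup.
In fact S = ⟨39⟩.

Yes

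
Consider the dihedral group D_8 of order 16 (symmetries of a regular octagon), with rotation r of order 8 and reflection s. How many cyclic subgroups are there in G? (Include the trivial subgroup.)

A cyclic subgroup of order d is generated by each of its φ(d) elements of order d, so the cyclic subgroups of order d number (#elements of order d)/φ(d).
Cyclic subgroups by order — order 1: 1; order 2: 9; order 4: 1; order 8: 1.
Total: 12.

12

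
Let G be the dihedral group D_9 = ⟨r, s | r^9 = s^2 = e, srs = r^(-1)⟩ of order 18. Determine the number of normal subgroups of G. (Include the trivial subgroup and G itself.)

4

G has 16 subgroups. Checking conjugation-invariance by order — order 1: 1/1 normal; order 2: 0/9 normal; order 3: 1/1 normal; order 6: 0/3 normal; order 9: 1/1 normal; order 18: 1/1 normal.
Total normal subgroups: 4.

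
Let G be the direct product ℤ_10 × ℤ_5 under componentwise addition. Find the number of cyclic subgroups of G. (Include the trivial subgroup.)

14

Each element a generates a cyclic subgroup ⟨a⟩; distinct elements may generate the same one (a cyclic group of order d has φ(d) generators).
Cyclic subgroups by order — order 1: 1; order 2: 1; order 5: 6; order 10: 6.
Total: 14.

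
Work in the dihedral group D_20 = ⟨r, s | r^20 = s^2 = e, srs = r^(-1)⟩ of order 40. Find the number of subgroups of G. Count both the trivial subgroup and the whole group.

48

|G| = 40, so by Lagrange every subgroup order divides 40. Divisors: 1, 2, 4, 5, 8, 10, 20, 40.
Subgroups by order — order 1: 1; order 2: 21; order 4: 11; order 5: 1; order 8: 5; order 10: 5; order 20: 3; order 40: 1.
Total: 1 + 21 + 11 + 1 + 5 + 5 + 3 + 1 = 48.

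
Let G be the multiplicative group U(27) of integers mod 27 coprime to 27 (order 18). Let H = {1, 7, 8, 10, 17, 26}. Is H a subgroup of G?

No

7 ∈ H but its inverse 4 ∉ H, so H is not a subgroup.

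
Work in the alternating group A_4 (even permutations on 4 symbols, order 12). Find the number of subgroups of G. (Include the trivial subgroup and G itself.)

|G| = 12, so by Lagrange every subgroup order divides 12. Divisors: 1, 2, 3, 4, 6, 12.
Subgroups by order — order 1: 1; order 2: 3; order 3: 4; order 4: 1; order 6: 0; order 12: 1.
Total: 1 + 3 + 4 + 1 + 0 + 1 = 10.

10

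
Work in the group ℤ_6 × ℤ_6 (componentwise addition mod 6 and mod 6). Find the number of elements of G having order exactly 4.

An element (a,b) has order lcm(ord(a), ord(b)); count pairs with lcm equal to 4.
Enumerating gives 0 such elements.

0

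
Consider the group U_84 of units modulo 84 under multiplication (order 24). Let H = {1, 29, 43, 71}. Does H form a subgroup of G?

|H| = 4 divides |G| = 24, consistent with Lagrange.
H contains the identity, every element's inverse is in H, and H is closed under ·: it is a subgroup.

Yes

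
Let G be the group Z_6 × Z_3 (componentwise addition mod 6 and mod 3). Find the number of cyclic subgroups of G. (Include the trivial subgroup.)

Each element a generates a cyclic subgroup ⟨a⟩; distinct elements may generate the same one (a cyclic group of order d has φ(d) generators).
Cyclic subgroups by order — order 1: 1; order 2: 1; order 3: 4; order 6: 4.
Total: 10.

10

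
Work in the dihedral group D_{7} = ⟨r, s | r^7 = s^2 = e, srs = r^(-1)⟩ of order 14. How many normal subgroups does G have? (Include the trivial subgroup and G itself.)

G has 10 subgroups. Checking conjugation-invariance by order — order 1: 1/1 normal; order 2: 0/7 normal; order 7: 1/1 normal; order 14: 1/1 normal.
Total normal subgroups: 3.

3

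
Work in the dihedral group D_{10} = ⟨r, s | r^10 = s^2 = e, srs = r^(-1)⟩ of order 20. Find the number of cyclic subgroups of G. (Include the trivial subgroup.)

Each element a generates a cyclic subgroup ⟨a⟩; distinct elements may generate the same one (a cyclic group of order d has φ(d) generators).
Cyclic subgroups by order — order 1: 1; order 2: 11; order 5: 1; order 10: 1.
Total: 14.

14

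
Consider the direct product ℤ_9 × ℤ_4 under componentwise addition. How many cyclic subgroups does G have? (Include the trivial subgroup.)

9

Group the elements of G by the cyclic subgroup they generate; each cyclic subgroup of order d accounts for φ(d) elements.
Cyclic subgroups by order — order 1: 1; order 2: 1; order 3: 1; order 4: 1; order 6: 1; order 9: 1; order 12: 1; order 18: 1; order 36: 1.
Total: 9.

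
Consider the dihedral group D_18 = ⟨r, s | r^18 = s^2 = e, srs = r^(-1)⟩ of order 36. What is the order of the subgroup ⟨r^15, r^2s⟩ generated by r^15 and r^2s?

12

|⟨r^15⟩| = 6 and |⟨r^2s⟩| = 2, so |H| is a multiple of lcm(6, 2) = 6 and divides |G| = 36.
Closing under the operation: H = {e, r^3, r^6, r^9, r^12, r^15, r^2s, r^5s, r^8s, r^11s, r^14s, r^17s}, so |H| = 12.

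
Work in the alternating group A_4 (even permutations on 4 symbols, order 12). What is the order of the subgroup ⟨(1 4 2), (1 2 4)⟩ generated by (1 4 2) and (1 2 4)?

3

|⟨(1 4 2)⟩| = 3 and |⟨(1 2 4)⟩| = 3, so |H| is a multiple of lcm(3, 3) = 3 and divides |G| = 12.
Closing under the operation: H = {e, (1 2 4), (1 4 2)}, so |H| = 3.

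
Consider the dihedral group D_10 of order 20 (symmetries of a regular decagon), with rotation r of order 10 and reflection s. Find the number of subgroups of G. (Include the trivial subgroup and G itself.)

|G| = 20, so by Lagrange every subgroup order divides 20. Divisors: 1, 2, 4, 5, 10, 20.
Subgroups by order — order 1: 1; order 2: 11; order 4: 5; order 5: 1; order 10: 3; order 20: 1.
Total: 1 + 11 + 5 + 1 + 3 + 1 = 22.

22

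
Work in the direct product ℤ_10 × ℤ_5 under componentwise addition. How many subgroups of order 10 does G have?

|G| = 50 and 10 | 50, so subgroups of order 10 are possible by Lagrange.
The subgroups of order 10 are: {(0,0), (0,1), (0,2), (0,3), (0,4), (5,0), (5,1), (5,2), (5,3), (5,4)}; {(0,0), (1,0), (2,0), (3,0), (4,0), (5,0), (6,0), (7,0), (8,0), (9,0)}; {(0,0), (1,1), (2,2), (3,3), (4,4), (5,0), (6,1), (7,2), (8,3), (9,4)}; {(0,0), (1,2), (2,4), (3,1), (4,3), (5,0), (6,2), (7,4), (8,1), (9,3)}; … (6 in all).
So G has 6 subgroups of order 10.

6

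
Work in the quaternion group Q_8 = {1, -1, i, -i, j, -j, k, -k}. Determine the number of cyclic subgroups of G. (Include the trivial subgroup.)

5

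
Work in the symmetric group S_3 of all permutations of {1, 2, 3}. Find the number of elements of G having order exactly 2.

3

The elements of order 2 are: (2 3), (1 2), (1 3).
That's 3.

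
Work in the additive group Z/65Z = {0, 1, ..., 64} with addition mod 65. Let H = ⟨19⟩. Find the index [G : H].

|⟨19⟩| = 65 and |G| = 65.
By Lagrange, [G : H] = |G|/|H| = 65/65 = 1.

1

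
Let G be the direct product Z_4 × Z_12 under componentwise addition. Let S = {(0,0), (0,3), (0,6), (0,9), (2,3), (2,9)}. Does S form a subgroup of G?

Closure fails: (0,3) + (2,3) = (2,6) ∉ S. So S is not a subgroup.

No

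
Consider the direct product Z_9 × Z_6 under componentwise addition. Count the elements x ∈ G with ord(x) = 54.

An element (a,b) has order lcm(ord(a), ord(b)); count pairs with lcm equal to 54.
Enumerating gives 0 such elements.

0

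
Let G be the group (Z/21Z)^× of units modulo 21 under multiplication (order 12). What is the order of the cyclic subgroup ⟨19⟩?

6

Compute successive powers of 19 mod 21: 19, 4, 13, 16, 10, 1; 19^6 ≡ 1 (mod 21).
So |⟨19⟩| = 6.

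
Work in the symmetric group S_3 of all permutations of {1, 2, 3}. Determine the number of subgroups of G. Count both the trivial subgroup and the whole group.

6

|G| = 6, so by Lagrange every subgroup order divides 6. Divisors: 1, 2, 3, 6.
Subgroups by order — order 1: 1; order 2: 3; order 3: 1; order 6: 1.
Total: 1 + 3 + 1 + 1 = 6.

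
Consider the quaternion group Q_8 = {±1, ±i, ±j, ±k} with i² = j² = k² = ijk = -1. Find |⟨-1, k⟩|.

4

|⟨-1⟩| = 2 and |⟨k⟩| = 4, so |H| is a multiple of lcm(2, 4) = 4 and divides |G| = 8.
Closing under the operation: H = {1, -1, k, -k}, so |H| = 4.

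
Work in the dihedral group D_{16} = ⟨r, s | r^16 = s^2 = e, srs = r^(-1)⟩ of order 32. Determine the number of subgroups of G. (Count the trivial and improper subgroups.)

36

|G| = 32, so by Lagrange every subgroup order divides 32. Divisors: 1, 2, 4, 8, 16, 32.
Subgroups by order — order 1: 1; order 2: 17; order 4: 9; order 8: 5; order 16: 3; order 32: 1.
Total: 1 + 17 + 9 + 5 + 3 + 1 = 36.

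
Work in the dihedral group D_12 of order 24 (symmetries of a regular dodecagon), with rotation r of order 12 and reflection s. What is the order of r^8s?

2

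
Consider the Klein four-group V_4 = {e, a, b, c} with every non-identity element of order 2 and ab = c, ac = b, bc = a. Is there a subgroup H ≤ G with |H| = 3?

3 does not divide |G| = 4, so by Lagrange no subgroup of order 3 exists.

No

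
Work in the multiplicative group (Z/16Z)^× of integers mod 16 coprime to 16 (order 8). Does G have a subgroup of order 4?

Yes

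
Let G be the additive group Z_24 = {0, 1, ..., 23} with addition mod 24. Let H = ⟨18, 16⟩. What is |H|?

12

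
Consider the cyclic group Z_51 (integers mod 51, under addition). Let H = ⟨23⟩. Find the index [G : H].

1

|⟨23⟩| = 51 and |G| = 51.
By Lagrange, [G : H] = |G|/|H| = 51/51 = 1.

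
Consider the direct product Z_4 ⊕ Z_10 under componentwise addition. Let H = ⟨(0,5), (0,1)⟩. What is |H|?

10

|⟨(0,5)⟩| = 2 and |⟨(0,1)⟩| = 10, so |H| is a multiple of lcm(2, 10) = 10 and divides |G| = 40.
Closing under the operation: H = {(0,0), (0,1), (0,2), (0,3), (0,4), (0,5), (0,6), (0,7), (0,8), (0,9)}, so |H| = 10.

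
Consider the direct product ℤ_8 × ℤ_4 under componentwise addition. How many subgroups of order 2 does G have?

|G| = 32 and 2 | 32, so subgroups of order 2 are possible by Lagrange.
The subgroups of order 2 are: {(0,0), (0,2)}; {(0,0), (4,0)}; {(0,0), (4,2)}.
So G has 3 subgroups of order 2.

3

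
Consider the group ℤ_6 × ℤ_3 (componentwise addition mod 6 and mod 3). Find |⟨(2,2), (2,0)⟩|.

|⟨(2,2)⟩| = 3 and |⟨(2,0)⟩| = 3, so |H| is a multiple of lcm(3, 3) = 3 and divides |G| = 18.
Closing under the operation: H = {(0,0), (0,1), (0,2), (2,0), (2,1), (2,2), (4,0), (4,1), (4,2)}, so |H| = 9.

9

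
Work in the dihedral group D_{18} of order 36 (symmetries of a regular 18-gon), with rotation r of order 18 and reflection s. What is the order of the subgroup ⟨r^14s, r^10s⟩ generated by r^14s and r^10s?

|⟨r^14s⟩| = 2 and |⟨r^10s⟩| = 2, so |H| is a multiple of lcm(2, 2) = 2 and divides |G| = 36.
Closing under the operation: H = {e, r^2, r^4, r^6, r^8, r^10, r^12, r^14, r^16, s, r^2s, r^4s, r^6s, r^8s, r^10s, r^12s, r^14s, r^16s}, so |H| = 18.

18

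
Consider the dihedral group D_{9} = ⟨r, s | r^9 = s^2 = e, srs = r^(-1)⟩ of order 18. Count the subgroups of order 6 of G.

|G| = 18 and 6 | 18, so subgroups of order 6 are possible by Lagrange.
The subgroups of order 6 are: {e, r^3, r^6, r^2s, r^5s, r^8s}; {e, r^3, r^6, s, r^3s, r^6s}; {e, r^3, r^6, rs, r^4s, r^7s}.
So G has 3 subgroups of order 6.

3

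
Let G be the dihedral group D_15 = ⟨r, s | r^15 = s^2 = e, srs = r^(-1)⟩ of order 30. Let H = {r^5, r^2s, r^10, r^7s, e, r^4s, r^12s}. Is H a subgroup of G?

No

|H| = 7 does not divide |G| = 30, so by Lagrange H is not a subgroup.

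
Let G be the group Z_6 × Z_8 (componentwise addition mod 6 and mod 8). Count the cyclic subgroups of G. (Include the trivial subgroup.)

A cyclic subgroup of order d is generated by each of its φ(d) elements of order d, so the cyclic subgroups of order d number (#elements of order d)/φ(d).
Cyclic subgroups by order — order 1: 1; order 2: 3; order 3: 1; order 4: 2; order 6: 3; order 8: 2; order 12: 2; order 24: 2.
Total: 16.

16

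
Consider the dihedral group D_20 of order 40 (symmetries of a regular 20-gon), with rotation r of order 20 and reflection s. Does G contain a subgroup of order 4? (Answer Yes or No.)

4 | 40. A subgroup of order 4 is {e, r^10, s, r^10s}.

Yes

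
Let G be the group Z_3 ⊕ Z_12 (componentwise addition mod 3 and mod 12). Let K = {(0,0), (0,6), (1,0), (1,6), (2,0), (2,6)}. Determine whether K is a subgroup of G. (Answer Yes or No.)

|K| = 6 divides |G| = 36, consistent with Lagrange.
K contains the identity, every element's inverse is in K, and K is closed under +: it is a subgroup.
In fact K = ⟨(2,6)⟩.

Yes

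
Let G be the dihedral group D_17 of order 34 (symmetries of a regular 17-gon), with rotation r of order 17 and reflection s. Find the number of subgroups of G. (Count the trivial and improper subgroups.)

|G| = 34, so by Lagrange every subgroup order divides 34. Divisors: 1, 2, 17, 34.
Subgroups by order — order 1: 1; order 2: 17; order 17: 1; order 34: 1.
Total: 1 + 17 + 1 + 1 = 20.

20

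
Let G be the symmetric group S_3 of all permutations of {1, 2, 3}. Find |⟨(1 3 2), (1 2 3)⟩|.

|⟨(1 3 2)⟩| = 3 and |⟨(1 2 3)⟩| = 3, so |H| is a multiple of lcm(3, 3) = 3 and divides |G| = 6.
Closing under the operation: H = {e, (1 2 3), (1 3 2)}, so |H| = 3.

3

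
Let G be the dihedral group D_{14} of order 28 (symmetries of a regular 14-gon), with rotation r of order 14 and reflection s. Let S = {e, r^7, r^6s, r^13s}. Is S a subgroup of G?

Yes

|S| = 4 divides |G| = 28, consistent with Lagrange.
S contains the identity, every element's inverse is in S, and S is closed under ·: it is a subgroup.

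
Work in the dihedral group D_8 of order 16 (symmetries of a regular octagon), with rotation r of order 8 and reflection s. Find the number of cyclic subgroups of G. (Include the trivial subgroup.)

12

Group the elements of G by the cyclic subgroup they generate; each cyclic subgroup of order d accounts for φ(d) elements.
Cyclic subgroups by order — order 1: 1; order 2: 9; order 4: 1; order 8: 1.
Total: 12.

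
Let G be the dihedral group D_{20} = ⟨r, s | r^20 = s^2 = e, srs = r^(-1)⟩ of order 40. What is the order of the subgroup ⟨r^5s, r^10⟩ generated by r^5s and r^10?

|⟨r^5s⟩| = 2 and |⟨r^10⟩| = 2, so |H| is a multiple of lcm(2, 2) = 2 and divides |G| = 40.
Closing under the operation: H = {e, r^10, r^5s, r^15s}, so |H| = 4.

4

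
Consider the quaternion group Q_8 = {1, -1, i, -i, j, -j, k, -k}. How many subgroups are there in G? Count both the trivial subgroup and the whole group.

|G| = 8, so by Lagrange every subgroup order divides 8. Divisors: 1, 2, 4, 8.
Subgroups by order — order 1: 1; order 2: 1; order 4: 3; order 8: 1.
Total: 1 + 1 + 3 + 1 = 6.

6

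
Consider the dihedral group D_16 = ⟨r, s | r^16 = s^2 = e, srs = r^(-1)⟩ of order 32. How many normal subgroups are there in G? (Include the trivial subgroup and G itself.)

G has 36 subgroups. Checking conjugation-invariance by order — order 1: 1/1 normal; order 2: 1/17 normal; order 4: 1/9 normal; order 8: 1/5 normal; order 16: 3/3 normal; order 32: 1/1 normal.
Total normal subgroups: 8.

8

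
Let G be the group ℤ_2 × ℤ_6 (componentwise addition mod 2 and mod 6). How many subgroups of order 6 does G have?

3

|G| = 12 and 6 | 12, so subgroups of order 6 are possible by Lagrange.
The subgroups of order 6 are: {(0,0), (0,1), (0,2), (0,3), (0,4), (0,5)}; {(0,0), (0,2), (0,4), (1,0), (1,2), (1,4)}; {(0,0), (0,2), (0,4), (1,1), (1,3), (1,5)}.
So G has 3 subgroups of order 6.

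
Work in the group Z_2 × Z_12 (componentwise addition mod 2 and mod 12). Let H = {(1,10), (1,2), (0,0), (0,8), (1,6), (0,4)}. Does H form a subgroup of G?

Yes

|H| = 6 divides |G| = 24, consistent with Lagrange.
H contains the identity, every element's inverse is in H, and H is closed under +: it is a subgroup.
In fact H = ⟨(1,2)⟩.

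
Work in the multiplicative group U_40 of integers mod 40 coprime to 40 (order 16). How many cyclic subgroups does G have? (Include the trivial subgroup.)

A cyclic subgroup of order d is generated by each of its φ(d) elements of order d, so the cyclic subgroups of order d number (#elements of order d)/φ(d).
Cyclic subgroups by order — order 1: 1; order 2: 7; order 4: 4.
Total: 12.

12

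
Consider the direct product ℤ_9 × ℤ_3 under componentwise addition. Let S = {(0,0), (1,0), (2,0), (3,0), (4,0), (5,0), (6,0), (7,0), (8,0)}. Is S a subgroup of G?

|S| = 9 divides |G| = 27, consistent with Lagrange.
S contains the identity, every element's inverse is in S, and S is closed under +: it is a subgroup.
In fact S = ⟨(4,0)⟩.

Yes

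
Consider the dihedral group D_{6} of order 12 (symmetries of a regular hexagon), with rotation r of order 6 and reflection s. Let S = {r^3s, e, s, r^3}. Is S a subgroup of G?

|S| = 4 divides |G| = 12, consistent with Lagrange.
S contains the identity, every element's inverse is in S, and S is closed under ·: it is a subgroup.

Yes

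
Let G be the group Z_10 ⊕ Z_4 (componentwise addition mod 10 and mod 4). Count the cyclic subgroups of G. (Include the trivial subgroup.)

Each element a generates a cyclic subgroup ⟨a⟩; distinct elements may generate the same one (a cyclic group of order d has φ(d) generators).
Cyclic subgroups by order — order 1: 1; order 2: 3; order 4: 2; order 5: 1; order 10: 3; order 20: 2.
Total: 12.

12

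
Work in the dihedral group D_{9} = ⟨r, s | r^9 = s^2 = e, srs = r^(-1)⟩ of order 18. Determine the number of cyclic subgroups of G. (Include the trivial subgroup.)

Each element a generates a cyclic subgroup ⟨a⟩; distinct elements may generate the same one (a cyclic group of order d has φ(d) generators).
Cyclic subgroups by order — order 1: 1; order 2: 9; order 3: 1; order 9: 1.
Total: 12.

12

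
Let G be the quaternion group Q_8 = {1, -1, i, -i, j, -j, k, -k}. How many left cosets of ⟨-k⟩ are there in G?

2

|⟨-k⟩| = 4 and |G| = 8.
By Lagrange, [G : H] = |G|/|H| = 8/4 = 2.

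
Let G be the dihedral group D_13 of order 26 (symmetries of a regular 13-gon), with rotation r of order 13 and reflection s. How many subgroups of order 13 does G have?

|G| = 26 and 13 | 26, so subgroups of order 13 are possible by Lagrange.
The subgroups of order 13 are: {e, r, r^2, r^3, r^4, r^5, r^6, r^7, r^8, r^9, r^10, r^11, r^12}.
So G has 1 subgroup of order 13.

1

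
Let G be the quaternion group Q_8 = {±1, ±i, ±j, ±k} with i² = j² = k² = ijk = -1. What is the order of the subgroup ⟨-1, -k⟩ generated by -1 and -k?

|⟨-1⟩| = 2 and |⟨-k⟩| = 4, so |H| is a multiple of lcm(2, 4) = 4 and divides |G| = 8.
Closing under the operation: H = {1, -1, k, -k}, so |H| = 4.

4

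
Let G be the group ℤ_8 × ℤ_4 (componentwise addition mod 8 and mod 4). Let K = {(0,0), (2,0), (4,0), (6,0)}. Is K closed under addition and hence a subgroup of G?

|K| = 4 divides |G| = 32, consistent with Lagrange.
K contains the identity, every element's inverse is in K, and K is closed under +: it is a subgroup.
In fact K = ⟨(6,0)⟩.

Yes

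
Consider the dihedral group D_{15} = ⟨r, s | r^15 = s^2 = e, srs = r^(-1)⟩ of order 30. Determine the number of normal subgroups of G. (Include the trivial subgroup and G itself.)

G has 28 subgroups. Checking conjugation-invariance by order — order 1: 1/1 normal; order 2: 0/15 normal; order 3: 1/1 normal; order 5: 1/1 normal; order 6: 0/5 normal; order 10: 0/3 normal; order 15: 1/1 normal; order 30: 1/1 normal.
Total normal subgroups: 5.

5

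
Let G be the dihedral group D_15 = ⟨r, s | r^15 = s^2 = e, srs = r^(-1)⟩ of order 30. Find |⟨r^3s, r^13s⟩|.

6

|⟨r^3s⟩| = 2 and |⟨r^13s⟩| = 2, so |H| is a multiple of lcm(2, 2) = 2 and divides |G| = 30.
Closing under the operation: H = {e, r^5, r^10, r^3s, r^8s, r^13s}, so |H| = 6.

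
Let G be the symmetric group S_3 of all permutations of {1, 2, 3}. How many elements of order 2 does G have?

3

The elements of order 2 are: (2 3), (1 2), (1 3).
That's 3.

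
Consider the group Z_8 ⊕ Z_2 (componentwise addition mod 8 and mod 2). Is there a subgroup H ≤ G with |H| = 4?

4 | 16. A subgroup of order 4 is {(0,0), (0,1), (4,0), (4,1)}.

Yes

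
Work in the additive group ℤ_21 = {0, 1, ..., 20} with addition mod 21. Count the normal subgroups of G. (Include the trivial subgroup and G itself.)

4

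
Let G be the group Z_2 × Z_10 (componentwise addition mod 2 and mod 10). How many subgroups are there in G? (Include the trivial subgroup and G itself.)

|G| = 20, so by Lagrange every subgroup order divides 20. Divisors: 1, 2, 4, 5, 10, 20.
Subgroups by order — order 1: 1; order 2: 3; order 4: 1; order 5: 1; order 10: 3; order 20: 1.
Total: 1 + 3 + 1 + 1 + 3 + 1 = 10.

10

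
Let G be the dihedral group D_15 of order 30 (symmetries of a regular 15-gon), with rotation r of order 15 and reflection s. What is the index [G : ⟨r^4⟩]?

|⟨r^4⟩| = 15 and |G| = 30.
By Lagrange, [G : H] = |G|/|H| = 30/15 = 2.

2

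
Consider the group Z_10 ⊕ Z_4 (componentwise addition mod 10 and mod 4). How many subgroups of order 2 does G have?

3

|G| = 40 and 2 | 40, so subgroups of order 2 are possible by Lagrange.
The subgroups of order 2 are: {(0,0), (0,2)}; {(0,0), (5,0)}; {(0,0), (5,2)}.
So G has 3 subgroups of order 2.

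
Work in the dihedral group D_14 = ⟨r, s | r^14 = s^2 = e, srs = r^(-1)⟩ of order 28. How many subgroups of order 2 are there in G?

15

|G| = 28 and 2 | 28, so subgroups of order 2 are possible by Lagrange.
The subgroups of order 2 are: {e, r^10s}; {e, r^11s}; {e, r^12s}; {e, r^13s}; … (15 in all).
So G has 15 subgroups of order 2.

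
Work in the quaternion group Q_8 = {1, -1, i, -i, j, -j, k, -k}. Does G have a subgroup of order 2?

2 | 8. A subgroup of order 2 is {1, -1}.

Yes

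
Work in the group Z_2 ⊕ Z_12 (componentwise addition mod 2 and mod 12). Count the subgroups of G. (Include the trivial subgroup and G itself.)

16

|G| = 24, so by Lagrange every subgroup order divides 24. Divisors: 1, 2, 3, 4, 6, 8, 12, 24.
Subgroups by order — order 1: 1; order 2: 3; order 3: 1; order 4: 3; order 6: 3; order 8: 1; order 12: 3; order 24: 1.
Total: 1 + 3 + 1 + 3 + 3 + 1 + 3 + 1 = 16.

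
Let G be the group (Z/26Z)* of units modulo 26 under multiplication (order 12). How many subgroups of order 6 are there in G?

1

|G| = 12 and 6 | 12, so subgroups of order 6 are possible by Lagrange.
The subgroups of order 6 are: {1, 3, 9, 17, 23, 25}.
So G has 1 subgroup of order 6.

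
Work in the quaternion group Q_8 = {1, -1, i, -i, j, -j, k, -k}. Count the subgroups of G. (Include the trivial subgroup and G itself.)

6

|G| = 8, so by Lagrange every subgroup order divides 8. Divisors: 1, 2, 4, 8.
Subgroups by order — order 1: 1; order 2: 1; order 4: 3; order 8: 1.
Total: 1 + 1 + 3 + 1 = 6.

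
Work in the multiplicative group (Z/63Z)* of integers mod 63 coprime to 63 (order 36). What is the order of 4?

3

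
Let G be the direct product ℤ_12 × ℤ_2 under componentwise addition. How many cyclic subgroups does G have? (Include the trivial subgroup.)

Each element a generates a cyclic subgroup ⟨a⟩; distinct elements may generate the same one (a cyclic group of order d has φ(d) generators).
Cyclic subgroups by order — order 1: 1; order 2: 3; order 3: 1; order 4: 2; order 6: 3; order 12: 2.
Total: 12.

12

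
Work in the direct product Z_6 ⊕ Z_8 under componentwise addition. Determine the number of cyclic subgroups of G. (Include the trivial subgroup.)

16

Group the elements of G by the cyclic subgroup they generate; each cyclic subgroup of order d accounts for φ(d) elements.
Cyclic subgroups by order — order 1: 1; order 2: 3; order 3: 1; order 4: 2; order 6: 3; order 8: 2; order 12: 2; order 24: 2.
Total: 16.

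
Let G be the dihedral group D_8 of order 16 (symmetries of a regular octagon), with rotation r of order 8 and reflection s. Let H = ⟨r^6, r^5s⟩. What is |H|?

8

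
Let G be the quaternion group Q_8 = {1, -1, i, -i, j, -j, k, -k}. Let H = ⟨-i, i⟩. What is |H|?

4

|⟨-i⟩| = 4 and |⟨i⟩| = 4, so |H| is a multiple of lcm(4, 4) = 4 and divides |G| = 8.
Closing under the operation: H = {1, -1, i, -i}, so |H| = 4.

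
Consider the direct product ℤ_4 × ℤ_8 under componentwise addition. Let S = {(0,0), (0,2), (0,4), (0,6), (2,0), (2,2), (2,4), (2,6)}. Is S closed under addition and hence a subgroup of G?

Yes

|S| = 8 divides |G| = 32, consistent with Lagrange.
S contains the identity, every element's inverse is in S, and S is closed under +: it is a subgroup.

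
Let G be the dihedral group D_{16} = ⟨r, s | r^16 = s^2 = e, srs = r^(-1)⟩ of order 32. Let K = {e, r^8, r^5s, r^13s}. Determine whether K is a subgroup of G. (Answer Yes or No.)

Yes

|K| = 4 divides |G| = 32, consistent with Lagrange.
K contains the identity, every element's inverse is in K, and K is closed under ·: it is a subgroup.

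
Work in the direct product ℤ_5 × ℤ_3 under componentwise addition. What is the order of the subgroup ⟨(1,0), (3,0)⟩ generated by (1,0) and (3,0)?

5

|⟨(1,0)⟩| = 5 and |⟨(3,0)⟩| = 5, so |H| is a multiple of lcm(5, 5) = 5 and divides |G| = 15.
Closing under the operation: H = {(0,0), (1,0), (2,0), (3,0), (4,0)}, so |H| = 5.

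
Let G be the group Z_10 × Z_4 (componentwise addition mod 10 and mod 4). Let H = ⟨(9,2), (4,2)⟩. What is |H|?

20

|⟨(9,2)⟩| = 10 and |⟨(4,2)⟩| = 10, so |H| is a multiple of lcm(10, 10) = 10 and divides |G| = 40.
Closing under the operation: H = {(0,0), (0,2), (1,0), (1,2), (2,0), (2,2), (3,0), (3,2), (4,0), (4,2), (5,0), (5,2), (6,0), (6,2), (7,0), (7,2), (8,0), (8,2), (9,0), (9,2)}, so |H| = 20.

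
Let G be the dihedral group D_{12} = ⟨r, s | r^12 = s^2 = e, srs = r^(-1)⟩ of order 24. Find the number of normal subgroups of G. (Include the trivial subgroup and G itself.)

9

G has 34 subgroups. Checking conjugation-invariance by order — order 1: 1/1 normal; order 2: 1/13 normal; order 3: 1/1 normal; order 4: 1/7 normal; order 6: 1/5 normal; order 8: 0/3 normal; order 12: 3/3 normal; order 24: 1/1 normal.
Total normal subgroups: 9.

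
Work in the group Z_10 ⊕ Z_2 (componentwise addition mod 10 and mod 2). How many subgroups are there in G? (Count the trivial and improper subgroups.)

|G| = 20, so by Lagrange every subgroup order divides 20. Divisors: 1, 2, 4, 5, 10, 20.
Subgroups by order — order 1: 1; order 2: 3; order 4: 1; order 5: 1; order 10: 3; order 20: 1.
Total: 1 + 3 + 1 + 1 + 3 + 1 = 10.

10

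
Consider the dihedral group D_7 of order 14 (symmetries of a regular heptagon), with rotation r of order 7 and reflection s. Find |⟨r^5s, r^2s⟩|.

14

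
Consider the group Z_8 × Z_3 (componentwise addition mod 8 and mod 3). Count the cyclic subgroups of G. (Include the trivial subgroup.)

A cyclic subgroup of order d is generated by each of its φ(d) elements of order d, so the cyclic subgroups of order d number (#elements of order d)/φ(d).
Cyclic subgroups by order — order 1: 1; order 2: 1; order 3: 1; order 4: 1; order 6: 1; order 8: 1; order 12: 1; order 24: 1.
Total: 8.

8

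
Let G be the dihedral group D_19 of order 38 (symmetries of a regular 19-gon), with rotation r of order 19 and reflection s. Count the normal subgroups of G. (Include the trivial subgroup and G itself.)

G has 22 subgroups. Checking conjugation-invariance by order — order 1: 1/1 normal; order 2: 0/19 normal; order 19: 1/1 normal; order 38: 1/1 normal.
Total normal subgroups: 3.

3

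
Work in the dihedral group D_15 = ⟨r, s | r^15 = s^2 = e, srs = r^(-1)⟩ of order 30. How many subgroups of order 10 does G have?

3

|G| = 30 and 10 | 30, so subgroups of order 10 are possible by Lagrange.
The subgroups of order 10 are: {e, r^3, r^6, r^9, r^12, rs, r^4s, r^7s, r^10s, r^13s}; {e, r^3, r^6, r^9, r^12, r^2s, r^5s, r^8s, r^11s, r^14s}; {e, r^3, r^6, r^9, r^12, s, r^3s, r^6s, r^9s, r^12s}.
So G has 3 subgroups of order 10.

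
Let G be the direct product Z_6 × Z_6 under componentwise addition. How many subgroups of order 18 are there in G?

|G| = 36 and 18 | 36, so subgroups of order 18 are possible by Lagrange.
The subgroups of order 18 are: {(0,0), (0,1), (0,2), (0,3), (0,4), (0,5), (2,0), (2,1), (2,2), (2,3), (2,4), (2,5), (4,0), (4,1), (4,2), (4,3), (4,4), (4,5)}; {(0,0), (0,2), (0,4), (1,0), (1,2), (1,4), (2,0), (2,2), (2,4), (3,0), (3,2), (3,4), (4,0), (4,2), (4,4), (5,0), (5,2), (5,4)}; {(0,0), (0,2), (0,4), (1,1), (1,3), (1,5), (2,0), (2,2), (2,4), (3,1), (3,3), (3,5), (4,0), (4,2), (4,4), (5,1), (5,3), (5,5)}.
So G has 3 subgroups of order 18.

3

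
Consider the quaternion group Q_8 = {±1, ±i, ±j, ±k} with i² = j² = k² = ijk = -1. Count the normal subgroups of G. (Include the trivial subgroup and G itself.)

G has 6 subgroups. Checking conjugation-invariance by order — order 1: 1/1 normal; order 2: 1/1 normal; order 4: 3/3 normal; order 8: 1/1 normal.
Total normal subgroups: 6.

6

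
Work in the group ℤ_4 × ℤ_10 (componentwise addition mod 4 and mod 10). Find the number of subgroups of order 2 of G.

|G| = 40 and 2 | 40, so subgroups of order 2 are possible by Lagrange.
The subgroups of order 2 are: {(0,0), (0,5)}; {(0,0), (2,0)}; {(0,0), (2,5)}.
So G has 3 subgroups of order 2.

3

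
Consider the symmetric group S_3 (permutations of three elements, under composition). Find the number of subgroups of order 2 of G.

|G| = 6 and 2 | 6, so subgroups of order 2 are possible by Lagrange.
The subgroups of order 2 are: {e, (1 2)}; {e, (1 3)}; {e, (2 3)}.
So G has 3 subgroups of order 2.

3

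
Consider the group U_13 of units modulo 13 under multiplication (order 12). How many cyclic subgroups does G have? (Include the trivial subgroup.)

6

Group the elements of G by the cyclic subgroup they generate; each cyclic subgroup of order d accounts for φ(d) elements.
Cyclic subgroups by order — order 1: 1; order 2: 1; order 3: 1; order 4: 1; order 6: 1; order 12: 1.
Total: 6.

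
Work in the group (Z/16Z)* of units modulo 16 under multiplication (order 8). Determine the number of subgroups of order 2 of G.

3

|G| = 8 and 2 | 8, so subgroups of order 2 are possible by Lagrange.
The subgroups of order 2 are: {1, 15}; {1, 7}; {1, 9}.
So G has 3 subgroups of order 2.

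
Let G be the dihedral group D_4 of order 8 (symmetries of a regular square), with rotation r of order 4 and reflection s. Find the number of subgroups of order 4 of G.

3

|G| = 8 and 4 | 8, so subgroups of order 4 are possible by Lagrange.
The subgroups of order 4 are: {e, r, r^2, r^3}; {e, r^2, s, r^2s}; {e, r^2, rs, r^3s}.
So G has 3 subgroups of order 4.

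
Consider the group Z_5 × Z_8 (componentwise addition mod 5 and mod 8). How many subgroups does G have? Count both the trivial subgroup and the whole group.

|G| = 40, so by Lagrange every subgroup order divides 40. Divisors: 1, 2, 4, 5, 8, 10, 20, 40.
Subgroups by order — order 1: 1; order 2: 1; order 4: 1; order 5: 1; order 8: 1; order 10: 1; order 20: 1; order 40: 1.
Total: 1 + 1 + 1 + 1 + 1 + 1 + 1 + 1 = 8.

8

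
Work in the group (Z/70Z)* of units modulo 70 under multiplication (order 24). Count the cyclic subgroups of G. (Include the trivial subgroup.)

12

Group the elements of G by the cyclic subgroup they generate; each cyclic subgroup of order d accounts for φ(d) elements.
Cyclic subgroups by order — order 1: 1; order 2: 3; order 3: 1; order 4: 2; order 6: 3; order 12: 2.
Total: 12.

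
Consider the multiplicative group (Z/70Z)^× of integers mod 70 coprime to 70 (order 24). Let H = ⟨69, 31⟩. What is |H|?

|⟨69⟩| = 2 and |⟨31⟩| = 6, so |H| is a multiple of lcm(2, 6) = 6 and divides |G| = 24.
Closing under the operation: H = {1, 9, 11, 19, 29, 31, 39, 41, 51, 59, 61, 69}, so |H| = 12.

12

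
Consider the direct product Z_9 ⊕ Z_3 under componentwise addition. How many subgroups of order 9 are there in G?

|G| = 27 and 9 | 27, so subgroups of order 9 are possible by Lagrange.
The subgroups of order 9 are: {(0,0), (0,1), (0,2), (3,0), (3,1), (3,2), (6,0), (6,1), (6,2)}; {(0,0), (1,0), (2,0), (3,0), (4,0), (5,0), (6,0), (7,0), (8,0)}; {(0,0), (1,1), (2,2), (3,0), (4,1), (5,2), (6,0), (7,1), (8,2)}; {(0,0), (1,2), (2,1), (3,0), (4,2), (5,1), (6,0), (7,2), (8,1)}.
So G has 4 subgroups of order 9.

4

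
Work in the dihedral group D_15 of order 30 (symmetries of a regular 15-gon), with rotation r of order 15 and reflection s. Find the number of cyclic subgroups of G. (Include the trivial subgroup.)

A cyclic subgroup of order d is generated by each of its φ(d) elements of order d, so the cyclic subgroups of order d number (#elements of order d)/φ(d).
Cyclic subgroups by order — order 1: 1; order 2: 15; order 3: 1; order 5: 1; order 15: 1.
Total: 19.

19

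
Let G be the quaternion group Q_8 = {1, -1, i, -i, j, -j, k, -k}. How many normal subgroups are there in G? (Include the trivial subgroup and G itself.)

6

G has 6 subgroups. Checking conjugation-invariance by order — order 1: 1/1 normal; order 2: 1/1 normal; order 4: 3/3 normal; order 8: 1/1 normal.
Total normal subgroups: 6.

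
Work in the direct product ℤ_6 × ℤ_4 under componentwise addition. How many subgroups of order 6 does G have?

|G| = 24 and 6 | 24, so subgroups of order 6 are possible by Lagrange.
The subgroups of order 6 are: {(0,0), (0,2), (2,0), (2,2), (4,0), (4,2)}; {(0,0), (1,0), (2,0), (3,0), (4,0), (5,0)}; {(0,0), (1,2), (2,0), (3,2), (4,0), (5,2)}.
So G has 3 subgroups of order 6.

3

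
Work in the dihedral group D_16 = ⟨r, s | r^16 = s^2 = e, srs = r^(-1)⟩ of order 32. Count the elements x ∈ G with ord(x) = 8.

4

The elements of order 8 are: r^2, r^6, r^10, r^14.
That's 4.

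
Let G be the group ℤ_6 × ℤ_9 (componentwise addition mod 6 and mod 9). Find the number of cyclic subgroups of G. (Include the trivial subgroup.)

16

A cyclic subgroup of order d is generated by each of its φ(d) elements of order d, so the cyclic subgroups of order d number (#elements of order d)/φ(d).
Cyclic subgroups by order — order 1: 1; order 2: 1; order 3: 4; order 6: 4; order 9: 3; order 18: 3.
Total: 16.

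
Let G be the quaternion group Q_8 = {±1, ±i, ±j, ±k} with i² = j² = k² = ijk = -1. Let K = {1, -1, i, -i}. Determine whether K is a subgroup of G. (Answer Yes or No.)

Yes

|K| = 4 divides |G| = 8, consistent with Lagrange.
K contains the identity, every element's inverse is in K, and K is closed under ·: it is a subgroup.
In fact K = ⟨-i⟩.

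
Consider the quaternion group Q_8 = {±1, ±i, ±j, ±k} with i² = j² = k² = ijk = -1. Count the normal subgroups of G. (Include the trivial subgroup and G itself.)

G has 6 subgroups. Checking conjugation-invariance by order — order 1: 1/1 normal; order 2: 1/1 normal; order 4: 3/3 normal; order 8: 1/1 normal.
Total normal subgroups: 6.

6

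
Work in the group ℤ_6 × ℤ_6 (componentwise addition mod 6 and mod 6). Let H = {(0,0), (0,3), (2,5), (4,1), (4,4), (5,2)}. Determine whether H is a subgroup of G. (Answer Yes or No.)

No

(4,4) ∈ H but its inverse (2,2) ∉ H, so H is not a subgroup.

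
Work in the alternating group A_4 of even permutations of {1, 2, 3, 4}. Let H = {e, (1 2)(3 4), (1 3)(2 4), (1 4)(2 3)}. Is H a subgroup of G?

Yes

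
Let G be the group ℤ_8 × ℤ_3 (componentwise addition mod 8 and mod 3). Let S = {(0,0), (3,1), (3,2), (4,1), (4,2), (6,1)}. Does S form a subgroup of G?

No

(3,1) ∈ S but its inverse (5,2) ∉ S, so S is not a subgroup.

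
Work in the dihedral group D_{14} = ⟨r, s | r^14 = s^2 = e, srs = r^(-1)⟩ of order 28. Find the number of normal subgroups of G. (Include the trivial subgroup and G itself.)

7

G has 28 subgroups. Checking conjugation-invariance by order — order 1: 1/1 normal; order 2: 1/15 normal; order 4: 0/7 normal; order 7: 1/1 normal; order 14: 3/3 normal; order 28: 1/1 normal.
Total normal subgroups: 7.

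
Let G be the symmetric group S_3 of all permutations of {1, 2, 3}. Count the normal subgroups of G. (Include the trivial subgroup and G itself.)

G has 6 subgroups. Checking conjugation-invariance by order — order 1: 1/1 normal; order 2: 0/3 normal; order 3: 1/1 normal; order 6: 1/1 normal.
Total normal subgroups: 3.

3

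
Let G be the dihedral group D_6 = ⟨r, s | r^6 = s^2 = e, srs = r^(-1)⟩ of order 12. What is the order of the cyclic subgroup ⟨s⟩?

Computing powers of s: the smallest k with (s)^k = e is k = 2.

2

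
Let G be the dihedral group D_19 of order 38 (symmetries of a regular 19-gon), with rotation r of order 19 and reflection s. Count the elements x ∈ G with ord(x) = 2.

19

Enumerating element orders in G gives 19 elements of order 2.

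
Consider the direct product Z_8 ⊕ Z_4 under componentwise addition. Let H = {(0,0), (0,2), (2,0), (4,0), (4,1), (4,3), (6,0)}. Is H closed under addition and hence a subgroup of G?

No

|H| = 7 does not divide |G| = 32, so by Lagrange H is not a subgroup.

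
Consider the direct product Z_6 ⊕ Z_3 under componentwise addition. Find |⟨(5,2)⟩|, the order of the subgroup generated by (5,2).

The order of (5,2) in Z_6 × Z_3 is lcm(ord(5) in Z_6, ord(2) in Z_3).
ord(5) = 6 and ord(2) = 3, so |⟨(5,2)⟩| = lcm(6, 3) = 6.

6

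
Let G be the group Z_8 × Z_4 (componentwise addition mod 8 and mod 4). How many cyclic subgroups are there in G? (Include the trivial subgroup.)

14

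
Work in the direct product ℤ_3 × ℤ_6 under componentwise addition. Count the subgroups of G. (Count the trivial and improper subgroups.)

12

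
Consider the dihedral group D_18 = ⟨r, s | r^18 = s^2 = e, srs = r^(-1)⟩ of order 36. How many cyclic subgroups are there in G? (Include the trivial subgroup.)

A cyclic subgroup of order d is generated by each of its φ(d) elements of order d, so the cyclic subgroups of order d number (#elements of order d)/φ(d).
Cyclic subgroups by order — order 1: 1; order 2: 19; order 3: 1; order 6: 1; order 9: 1; order 18: 1.
Total: 24.

24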